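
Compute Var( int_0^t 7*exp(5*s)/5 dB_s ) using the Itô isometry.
Var = 49*exp(10*t)/250 - 49/250

The Itô integral of a deterministic integrand f(s) has mean 0 because each increment f(s) * (B_{s+ds} - B_s) has mean 0. By the Itô isometry:
  Var( int_0^t f(s) dB_s ) = E[ (int_0^t f(s) dB_s)^2 ] = int_0^t f(s)^2 ds.
Here f(s) = 7*exp(5*s)/5, so f(s)^2 = 49*exp(10*s)/25. Integrate:
  int_0^t (49*exp(10*s)/25) ds = 49*exp(10*t)/250 - 49/250.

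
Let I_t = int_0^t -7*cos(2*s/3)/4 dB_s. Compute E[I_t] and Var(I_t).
E[I_t] = 0; Var(I_t) = 49*t/32 + 147*sin(4*t/3)/128

The Itô integral of a deterministic integrand f(s) has mean 0 because each increment f(s) * (B_{s+ds} - B_s) has mean 0. By the Itô isometry:
  Var( int_0^t f(s) dB_s ) = E[ (int_0^t f(s) dB_s)^2 ] = int_0^t f(s)^2 ds.
Here f(s) = -7*cos(2*s/3)/4, so f(s)^2 = 49*cos(2*s/3)^2/16. Integrate:
  int_0^t (49*cos(2*s/3)^2/16) ds = 49*t/32 + 147*sin(4*t/3)/128.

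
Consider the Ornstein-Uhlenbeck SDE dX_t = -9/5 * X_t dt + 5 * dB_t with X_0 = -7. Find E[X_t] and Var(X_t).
E[X_t] = -7*exp(-9*t/5); Var(X_t) = 125/18 - 125*exp(-18*t/5)/18

The OU SDE dX = -theta X dt + sigma dB admits the integrating factor exp(theta t): d(exp(theta t) X_t) = sigma exp(theta t) dB_t. Integrating from 0 to t:
  X_t = x_0 * exp(-theta t) + sigma * int_0^t exp(-theta (t-s)) dB_s.
The Itô integral has mean 0 and (by the Itô isometry) variance sigma^2 * int_0^t exp(-2 theta (t - s)) ds = sigma^2 * (1 - exp(-2 theta t)) / (2 theta).
With theta = 9/5, sigma = 5, x_0 = -7:
  E[X_t] = -7 * exp(-9/5 t) = -7*exp(-9*t/5)
  Var(X_t) = (5)^2 * (1 - exp(-2*9/5 t)) / (2 * 9/5) = 125/18 - 125*exp(-18*t/5)/18.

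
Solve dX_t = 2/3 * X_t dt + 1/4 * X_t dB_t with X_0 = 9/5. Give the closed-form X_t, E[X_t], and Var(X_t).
X_t = 9/5 * exp((61/96) t + (1/4) B_t); E[X_t] = 9*exp(2*t/3)/5; Var(X_t) = 81*(exp(t/16) - 1)*exp(4*t/3)/25

For GBM dX = mu X dt + sigma X dB with X_0 = x_0, apply Itô to Y = log X: dY = (mu - sigma^2/2) dt + sigma dB, so Y_t = log(x_0) + (mu - sigma^2/2) t + sigma B_t and hence X_t = x_0 * exp((mu - sigma^2/2) t + sigma B_t).
With mu = 2/3, sigma = 1/4, x_0 = 9/5, this gives:
  X_t = 9/5 * exp((61/96) * t + (1/4) * B_t).
Since sigma*B_t ~ Normal(0, sigma^2 t), E[exp(sigma*B_t)] = exp(sigma^2 t / 2); so E[X_t] = x_0 * exp((mu - sigma^2/2) t) * exp(sigma^2 t / 2) = x_0 * exp(mu t) = 9*exp(2*t/3)/5.
Var(X_t) = E[X_t^2] - (E[X_t])^2 = x_0^2 * exp(2 mu t) * (exp(sigma^2 t) - 1) = 81*(exp(t/16) - 1)*exp(4*t/3)/25.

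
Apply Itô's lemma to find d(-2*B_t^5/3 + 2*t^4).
d(-2*B_t^5/3 + 2*t^4) = (-20*B_t^3/3 + 8*t^3) dt + (-10*B_t^4/3) dB_t

Itô's formula for f(t, x): d f(t, B_t) = (f_t + (1/2) f_xx) dt + f_x dB_t. Compute partials of f(t, x) = 2*t^4 - 2*x^5/3:
  f_t(t,x)  = 8*t^3
  f_x(t,x)  = -10*x^4/3
  f_xx(t,x) = -40*x^3/3
Assemble drift = f_t + (1/2) f_xx = 8*t^3 - 20*x^3/3 and diffusion = f_x = -10*x^4/3. Substituting x = B_t:
  d(-2*B_t^5/3 + 2*t^4) = (-20*B_t^3/3 + 8*t^3) dt + (-10*B_t^4/3) dB_t.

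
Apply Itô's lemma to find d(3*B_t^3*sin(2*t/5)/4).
d(3*B_t^3*sin(2*t/5)/4) = (3*B_t*(2*B_t^2*cos(2*t/5) + 15*sin(2*t/5))/20) dt + (9*B_t^2*sin(2*t/5)/4) dB_t

Itô's formula for f(t, x): d f(t, B_t) = (f_t + (1/2) f_xx) dt + f_x dB_t. Compute partials of f(t, x) = 3*x^3*sin(2*t/5)/4:
  f_t(t,x)  = 3*x^3*cos(2*t/5)/10
  f_x(t,x)  = 9*x^2*sin(2*t/5)/4
  f_xx(t,x) = 9*x*sin(2*t/5)/2
Assemble drift = f_t + (1/2) f_xx = 3*x*(2*x^2*cos(2*t/5) + 15*sin(2*t/5))/20 and diffusion = f_x = 9*x^2*sin(2*t/5)/4. Substituting x = B_t:
  d(3*B_t^3*sin(2*t/5)/4) = (3*B_t*(2*B_t^2*cos(2*t/5) + 15*sin(2*t/5))/20) dt + (9*B_t^2*sin(2*t/5)/4) dB_t.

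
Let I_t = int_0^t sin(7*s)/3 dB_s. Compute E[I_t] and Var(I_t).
E[I_t] = 0; Var(I_t) = t/18 - sin(14*t)/252

The Itô integral of a deterministic integrand f(s) has mean 0 because each increment f(s) * (B_{s+ds} - B_s) has mean 0. By the Itô isometry:
  Var( int_0^t f(s) dB_s ) = E[ (int_0^t f(s) dB_s)^2 ] = int_0^t f(s)^2 ds.
Here f(s) = sin(7*s)/3, so f(s)^2 = sin(7*s)^2/9. Integrate:
  int_0^t (sin(7*s)^2/9) ds = t/18 - sin(14*t)/252.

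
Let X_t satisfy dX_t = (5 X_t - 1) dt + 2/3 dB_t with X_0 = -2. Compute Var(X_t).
Var(X_t) = 2*exp(10*t)/45 - 2/45

The variance V(t) = Var(X_t) satisfies V'(t) = 2 a V(t) + c^2 with V(0) = 0 (drift coefficient is linear in X, diffusion is constant). With a = 5, c = 2/3, the solution is
  V(t) = (c^2 / (2 a)) * (exp(2 a t) - 1)
       = ((2/3)^2 / (2*5)) * (exp(10 t) - 1)
       = 2*exp(10*t)/45 - 2/45.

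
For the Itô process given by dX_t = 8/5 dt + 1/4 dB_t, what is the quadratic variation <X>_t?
<X>_t = t/16

For an Itô process dX_t = a(t) dt + b(t) dB_t, the quadratic variation is <X>_t = int_0^t b(s)^2 ds (the drift term does not contribute). Here b(s) = 1/4, so
  b(s)^2 = 1/16.
Integrating from 0 to t:
  <X>_t = int_0^t (1/16) ds = t/16.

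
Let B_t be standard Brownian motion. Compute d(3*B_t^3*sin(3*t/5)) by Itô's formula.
d(3*B_t^3*sin(3*t/5)) = (9*B_t*(B_t^2*cos(3*t/5) + 5*sin(3*t/5))/5) dt + (9*B_t^2*sin(3*t/5)) dB_t

Itô's formula for f(t, x): d f(t, B_t) = (f_t + (1/2) f_xx) dt + f_x dB_t. Compute partials of f(t, x) = 3*x^3*sin(3*t/5):
  f_t(t,x)  = 9*x^3*cos(3*t/5)/5
  f_x(t,x)  = 9*x^2*sin(3*t/5)
  f_xx(t,x) = 18*x*sin(3*t/5)
Assemble drift = f_t + (1/2) f_xx = 9*x*(x^2*cos(3*t/5) + 5*sin(3*t/5))/5 and diffusion = f_x = 9*x^2*sin(3*t/5). Substituting x = B_t:
  d(3*B_t^3*sin(3*t/5)) = (9*B_t*(B_t^2*cos(3*t/5) + 5*sin(3*t/5))/5) dt + (9*B_t^2*sin(3*t/5)) dB_t.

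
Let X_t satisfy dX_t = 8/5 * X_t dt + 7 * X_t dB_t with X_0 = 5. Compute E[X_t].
E[X_t] = 5*exp(8*t/5)

For GBM dX = mu X dt + sigma X dB with X_0 = x_0, apply Itô to Y = log X: dY = (mu - sigma^2/2) dt + sigma dB, so Y_t = log(x_0) + (mu - sigma^2/2) t + sigma B_t and hence X_t = x_0 * exp((mu - sigma^2/2) t + sigma B_t).
With mu = 8/5, sigma = 7, x_0 = 5, this gives:
  X_t = 5 * exp((-229/10) * t + (7) * B_t).
Since sigma*B_t ~ Normal(0, sigma^2 t), E[exp(sigma*B_t)] = exp(sigma^2 t / 2); so E[X_t] = x_0 * exp((mu - sigma^2/2) t) * exp(sigma^2 t / 2) = x_0 * exp(mu t) = 5*exp(8*t/5).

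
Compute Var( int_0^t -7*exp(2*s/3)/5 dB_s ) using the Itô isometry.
Var = 147*exp(4*t/3)/100 - 147/100

The Itô integral of a deterministic integrand f(s) has mean 0 because each increment f(s) * (B_{s+ds} - B_s) has mean 0. By the Itô isometry:
  Var( int_0^t f(s) dB_s ) = E[ (int_0^t f(s) dB_s)^2 ] = int_0^t f(s)^2 ds.
Here f(s) = -7*exp(2*s/3)/5, so f(s)^2 = 49*exp(4*s/3)/25. Integrate:
  int_0^t (49*exp(4*s/3)/25) ds = 147*exp(4*t/3)/100 - 147/100.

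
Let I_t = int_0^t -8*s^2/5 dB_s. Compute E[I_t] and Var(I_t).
E[I_t] = 0; Var(I_t) = 64*t^5/125

The Itô integral of a deterministic integrand f(s) has mean 0 because each increment f(s) * (B_{s+ds} - B_s) has mean 0. By the Itô isometry:
  Var( int_0^t f(s) dB_s ) = E[ (int_0^t f(s) dB_s)^2 ] = int_0^t f(s)^2 ds.
Here f(s) = -8*s^2/5, so f(s)^2 = 64*s^4/25. Integrate:
  int_0^t (64*s^4/25) ds = 64*t^5/125.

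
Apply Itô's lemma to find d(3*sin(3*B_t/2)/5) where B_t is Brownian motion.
d(3*sin(3*B_t/2)/5) = (-27*sin(3*B_t/2)/40) dt + (9*cos(3*B_t/2)/10) dB_t

Itô's formula for f(B_t) gives d f(B_t) = f'(B_t) dB_t + (1/2) f''(B_t) dt. Compute derivatives of f(x) = 3*sin(3*x/2)/5:
  f'(x)  = 9*cos(3*x/2)/10
  f''(x) = -27*sin(3*x/2)/20
Substitute x = B_t and multiply the f'' term by 1/2:
  drift     = (1/2) * (-27*sin(3*x/2)/20) evaluated at B_t = -27*sin(3*B_t/2)/40
  diffusion = (9*cos(3*x/2)/10) evaluated at B_t = 9*cos(3*B_t/2)/10
Therefore d(3*sin(3*B_t/2)/5) = (-27*sin(3*B_t/2)/40) dt + (9*cos(3*B_t/2)/10) dB_t.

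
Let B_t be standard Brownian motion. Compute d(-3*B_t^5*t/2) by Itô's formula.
d(-3*B_t^5*t/2) = (3*B_t^3*(-B_t^2 - 10*t)/2) dt + (-15*B_t^4*t/2) dB_t

Itô's formula for f(t, x): d f(t, B_t) = (f_t + (1/2) f_xx) dt + f_x dB_t. Compute partials of f(t, x) = -3*t*x^5/2:
  f_t(t,x)  = -3*x^5/2
  f_x(t,x)  = -15*t*x^4/2
  f_xx(t,x) = -30*t*x^3
Assemble drift = f_t + (1/2) f_xx = 3*x^3*(-10*t - x^2)/2 and diffusion = f_x = -15*t*x^4/2. Substituting x = B_t:
  d(-3*B_t^5*t/2) = (3*B_t^3*(-B_t^2 - 10*t)/2) dt + (-15*B_t^4*t/2) dB_t.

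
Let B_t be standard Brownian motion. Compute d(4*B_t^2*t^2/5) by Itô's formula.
d(4*B_t^2*t^2/5) = (4*t*(2*B_t^2 + t)/5) dt + (8*B_t*t^2/5) dB_t

Itô's formula for f(t, x): d f(t, B_t) = (f_t + (1/2) f_xx) dt + f_x dB_t. Compute partials of f(t, x) = 4*t^2*x^2/5:
  f_t(t,x)  = 8*t*x^2/5
  f_x(t,x)  = 8*t^2*x/5
  f_xx(t,x) = 8*t^2/5
Assemble drift = f_t + (1/2) f_xx = 4*t*(t + 2*x^2)/5 and diffusion = f_x = 8*t^2*x/5. Substituting x = B_t:
  d(4*B_t^2*t^2/5) = (4*t*(2*B_t^2 + t)/5) dt + (8*B_t*t^2/5) dB_t.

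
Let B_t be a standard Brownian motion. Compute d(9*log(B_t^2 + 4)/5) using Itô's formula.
d(9*log(B_t^2 + 4)/5) = (9*(4 - B_t^2)/(5*(B_t^2 + 4)^2)) dt + (18*B_t/(5*(B_t^2 + 4))) dB_t

Itô's formula for f(B_t) gives d f(B_t) = f'(B_t) dB_t + (1/2) f''(B_t) dt. Compute derivatives of f(x) = 9*log(x^2 + 4)/5:
  f'(x)  = 18*x/(5*(x^2 + 4))
  f''(x) = 18*(4 - x^2)/(5*(x^2 + 4)^2)
Substitute x = B_t and multiply the f'' term by 1/2:
  drift     = (1/2) * (18*(4 - x^2)/(5*(x^2 + 4)^2)) evaluated at B_t = 9*(4 - B_t^2)/(5*(B_t^2 + 4)^2)
  diffusion = (18*x/(5*(x^2 + 4))) evaluated at B_t = 18*B_t/(5*(B_t^2 + 4))
Therefore d(9*log(B_t^2 + 4)/5) = (9*(4 - B_t^2)/(5*(B_t^2 + 4)^2)) dt + (18*B_t/(5*(B_t^2 + 4))) dB_t.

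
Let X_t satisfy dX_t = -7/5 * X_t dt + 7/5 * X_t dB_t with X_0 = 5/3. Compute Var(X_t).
Var(X_t) = (25*exp(49*t/25) - 25)*exp(-14*t/5)/9

For GBM dX = mu X dt + sigma X dB with X_0 = x_0, apply Itô to Y = log X: dY = (mu - sigma^2/2) dt + sigma dB, so Y_t = log(x_0) + (mu - sigma^2/2) t + sigma B_t and hence X_t = x_0 * exp((mu - sigma^2/2) t + sigma B_t).
With mu = -7/5, sigma = 7/5, x_0 = 5/3, this gives:
  X_t = 5/3 * exp((-119/50) * t + (7/5) * B_t).
Since sigma*B_t ~ Normal(0, sigma^2 t), E[exp(sigma*B_t)] = exp(sigma^2 t / 2); so E[X_t] = x_0 * exp((mu - sigma^2/2) t) * exp(sigma^2 t / 2) = x_0 * exp(mu t) = 5*exp(-7*t/5)/3.
Var(X_t) = E[X_t^2] - (E[X_t])^2 = x_0^2 * exp(2 mu t) * (exp(sigma^2 t) - 1) = (25*exp(49*t/25) - 25)*exp(-14*t/5)/9.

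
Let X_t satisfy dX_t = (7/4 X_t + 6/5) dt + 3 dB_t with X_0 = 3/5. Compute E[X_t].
E[X_t] = 9*exp(7*t/4)/7 - 24/35

Taking expectations and using E[dB_t] = 0, the mean m(t) = E[X_t] satisfies the ODE m'(t) = a m(t) + b with m(0) = x_0. With a = 7/4, b = 6/5, x_0 = 3/5, the solution is
  m(t) = x_0 * exp(a t) + (b/a) * (exp(a t) - 1)
       = (3/5) * exp((7/4) t) + ((6/5)/(7/4)) * (exp((7/4) t) - 1)
       = 9*exp(7*t/4)/7 - 24/35.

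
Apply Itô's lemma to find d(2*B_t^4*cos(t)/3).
d(2*B_t^4*cos(t)/3) = (2*B_t^2*(-B_t^2*sin(t) + 6*cos(t))/3) dt + (8*B_t^3*cos(t)/3) dB_t

Itô's formula for f(t, x): d f(t, B_t) = (f_t + (1/2) f_xx) dt + f_x dB_t. Compute partials of f(t, x) = 2*x^4*cos(t)/3:
  f_t(t,x)  = -2*x^4*sin(t)/3
  f_x(t,x)  = 8*x^3*cos(t)/3
  f_xx(t,x) = 8*x^2*cos(t)
Assemble drift = f_t + (1/2) f_xx = 2*x^2*(-x^2*sin(t) + 6*cos(t))/3 and diffusion = f_x = 8*x^3*cos(t)/3. Substituting x = B_t:
  d(2*B_t^4*cos(t)/3) = (2*B_t^2*(-B_t^2*sin(t) + 6*cos(t))/3) dt + (8*B_t^3*cos(t)/3) dB_t.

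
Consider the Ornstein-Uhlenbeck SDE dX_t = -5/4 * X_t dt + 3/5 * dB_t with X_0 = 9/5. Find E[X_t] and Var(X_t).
E[X_t] = 9*exp(-5*t/4)/5; Var(X_t) = 18/125 - 18*exp(-5*t/2)/125

The OU SDE dX = -theta X dt + sigma dB admits the integrating factor exp(theta t): d(exp(theta t) X_t) = sigma exp(theta t) dB_t. Integrating from 0 to t:
  X_t = x_0 * exp(-theta t) + sigma * int_0^t exp(-theta (t-s)) dB_s.
The Itô integral has mean 0 and (by the Itô isometry) variance sigma^2 * int_0^t exp(-2 theta (t - s)) ds = sigma^2 * (1 - exp(-2 theta t)) / (2 theta).
With theta = 5/4, sigma = 3/5, x_0 = 9/5:
  E[X_t] = 9/5 * exp(-5/4 t) = 9*exp(-5*t/4)/5
  Var(X_t) = (3/5)^2 * (1 - exp(-2*5/4 t)) / (2 * 5/4) = 18/125 - 18*exp(-5*t/2)/125.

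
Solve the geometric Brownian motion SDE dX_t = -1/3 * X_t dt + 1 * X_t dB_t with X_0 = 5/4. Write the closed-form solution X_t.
X_t = 5/4 * exp((-5/6) * t + (1) * B_t)

For GBM dX = mu X dt + sigma X dB with X_0 = x_0, apply Itô to Y = log X: dY = (mu - sigma^2/2) dt + sigma dB, so Y_t = log(x_0) + (mu - sigma^2/2) t + sigma B_t and hence X_t = x_0 * exp((mu - sigma^2/2) t + sigma B_t).
With mu = -1/3, sigma = 1, x_0 = 5/4, this gives:
  X_t = 5/4 * exp((-5/6) * t + (1) * B_t).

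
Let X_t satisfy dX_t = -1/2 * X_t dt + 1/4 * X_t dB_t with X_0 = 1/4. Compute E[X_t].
E[X_t] = exp(-t/2)/4

For GBM dX = mu X dt + sigma X dB with X_0 = x_0, apply Itô to Y = log X: dY = (mu - sigma^2/2) dt + sigma dB, so Y_t = log(x_0) + (mu - sigma^2/2) t + sigma B_t and hence X_t = x_0 * exp((mu - sigma^2/2) t + sigma B_t).
With mu = -1/2, sigma = 1/4, x_0 = 1/4, this gives:
  X_t = 1/4 * exp((-17/32) * t + (1/4) * B_t).
Since sigma*B_t ~ Normal(0, sigma^2 t), E[exp(sigma*B_t)] = exp(sigma^2 t / 2); so E[X_t] = x_0 * exp((mu - sigma^2/2) t) * exp(sigma^2 t / 2) = x_0 * exp(mu t) = exp(-t/2)/4.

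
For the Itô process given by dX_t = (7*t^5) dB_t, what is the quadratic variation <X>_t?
<X>_t = 49*t^11/11

For an Itô process dX_t = a(t) dt + b(t) dB_t, the quadratic variation is <X>_t = int_0^t b(s)^2 ds (the drift term does not contribute). Here b(s) = 7*s^5, so
  b(s)^2 = 49*s^10.
Integrating from 0 to t:
  <X>_t = int_0^t (49*s^10) ds = 49*t^11/11.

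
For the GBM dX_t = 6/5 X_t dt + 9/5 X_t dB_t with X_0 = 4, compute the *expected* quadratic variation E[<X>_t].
E[<X>_t] = 432*exp(141*t/25)/47 - 432/47

<X>_t = int_0^t ((9/5) * X_s)^2 ds. Taking expectation inside the integral: E[<X>_t] = (9/5)^2 * int_0^t E[X_s^2] ds. For GBM, E[X_s^2] = x_0^2 * exp((2 mu + sigma^2) s). Integrating:
  E[<X>_t] = (9/5)^2 * 4^2 * (exp((2*(6/5) + (9/5)^2) t) - 1) / (2*(6/5) + (9/5)^2)
           = (9/5)^2 * 4^2 * (exp((141/25) t) - 1) / (141/25) = 432*exp(141*t/25)/47 - 432/47.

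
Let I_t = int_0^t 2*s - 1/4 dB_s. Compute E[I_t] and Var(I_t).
E[I_t] = 0; Var(I_t) = t*(64*t^2 - 24*t + 3)/48

The Itô integral of a deterministic integrand f(s) has mean 0 because each increment f(s) * (B_{s+ds} - B_s) has mean 0. By the Itô isometry:
  Var( int_0^t f(s) dB_s ) = E[ (int_0^t f(s) dB_s)^2 ] = int_0^t f(s)^2 ds.
Here f(s) = 2*s - 1/4, so f(s)^2 = (8*s - 1)^2/16. Integrate:
  int_0^t ((8*s - 1)^2/16) ds = t*(64*t^2 - 24*t + 3)/48.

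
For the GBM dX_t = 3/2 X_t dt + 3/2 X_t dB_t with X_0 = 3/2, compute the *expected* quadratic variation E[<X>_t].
E[<X>_t] = 27*exp(21*t/4)/28 - 27/28

<X>_t = int_0^t ((3/2) * X_s)^2 ds. Taking expectation inside the integral: E[<X>_t] = (3/2)^2 * int_0^t E[X_s^2] ds. For GBM, E[X_s^2] = x_0^2 * exp((2 mu + sigma^2) s). Integrating:
  E[<X>_t] = (3/2)^2 * (3/2)^2 * (exp((2*(3/2) + (3/2)^2) t) - 1) / (2*(3/2) + (3/2)^2)
           = (3/2)^2 * (3/2)^2 * (exp((21/4) t) - 1) / (21/4) = 27*exp(21*t/4)/28 - 27/28.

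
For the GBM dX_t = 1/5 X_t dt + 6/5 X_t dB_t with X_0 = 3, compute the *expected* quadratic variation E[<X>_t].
E[<X>_t] = 162*exp(46*t/25)/23 - 162/23

<X>_t = int_0^t ((6/5) * X_s)^2 ds. Taking expectation inside the integral: E[<X>_t] = (6/5)^2 * int_0^t E[X_s^2] ds. For GBM, E[X_s^2] = x_0^2 * exp((2 mu + sigma^2) s). Integrating:
  E[<X>_t] = (6/5)^2 * 3^2 * (exp((2*(1/5) + (6/5)^2) t) - 1) / (2*(1/5) + (6/5)^2)
           = (6/5)^2 * 3^2 * (exp((46/25) t) - 1) / (46/25) = 162*exp(46*t/25)/23 - 162/23.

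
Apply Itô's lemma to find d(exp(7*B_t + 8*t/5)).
d(exp(7*B_t + 8*t/5)) = (261*exp(7*B_t + 8*t/5)/10) dt + (7*exp(7*B_t + 8*t/5)) dB_t

Itô's formula for f(t, x): d f(t, B_t) = (f_t + (1/2) f_xx) dt + f_x dB_t. Compute partials of f(t, x) = exp(8*t/5 + 7*x):
  f_t(t,x)  = 8*exp(8*t/5 + 7*x)/5
  f_x(t,x)  = 7*exp(8*t/5 + 7*x)
  f_xx(t,x) = 49*exp(8*t/5 + 7*x)
Assemble drift = f_t + (1/2) f_xx = 261*exp(8*t/5 + 7*x)/10 and diffusion = f_x = 7*exp(8*t/5 + 7*x). Substituting x = B_t:
  d(exp(7*B_t + 8*t/5)) = (261*exp(7*B_t + 8*t/5)/10) dt + (7*exp(7*B_t + 8*t/5)) dB_t.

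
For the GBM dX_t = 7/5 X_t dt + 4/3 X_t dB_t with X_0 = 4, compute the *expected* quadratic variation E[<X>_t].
E[<X>_t] = 640*exp(206*t/45)/103 - 640/103

<X>_t = int_0^t ((4/3) * X_s)^2 ds. Taking expectation inside the integral: E[<X>_t] = (4/3)^2 * int_0^t E[X_s^2] ds. For GBM, E[X_s^2] = x_0^2 * exp((2 mu + sigma^2) s). Integrating:
  E[<X>_t] = (4/3)^2 * 4^2 * (exp((2*(7/5) + (4/3)^2) t) - 1) / (2*(7/5) + (4/3)^2)
           = (4/3)^2 * 4^2 * (exp((206/45) t) - 1) / (206/45) = 640*exp(206*t/45)/103 - 640/103.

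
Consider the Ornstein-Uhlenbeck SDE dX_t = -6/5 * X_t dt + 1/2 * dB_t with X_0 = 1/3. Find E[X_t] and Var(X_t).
E[X_t] = exp(-6*t/5)/3; Var(X_t) = 5/48 - 5*exp(-12*t/5)/48

The OU SDE dX = -theta X dt + sigma dB admits the integrating factor exp(theta t): d(exp(theta t) X_t) = sigma exp(theta t) dB_t. Integrating from 0 to t:
  X_t = x_0 * exp(-theta t) + sigma * int_0^t exp(-theta (t-s)) dB_s.
The Itô integral has mean 0 and (by the Itô isometry) variance sigma^2 * int_0^t exp(-2 theta (t - s)) ds = sigma^2 * (1 - exp(-2 theta t)) / (2 theta).
With theta = 6/5, sigma = 1/2, x_0 = 1/3:
  E[X_t] = 1/3 * exp(-6/5 t) = exp(-6*t/5)/3
  Var(X_t) = (1/2)^2 * (1 - exp(-2*6/5 t)) / (2 * 6/5) = 5/48 - 5*exp(-12*t/5)/48.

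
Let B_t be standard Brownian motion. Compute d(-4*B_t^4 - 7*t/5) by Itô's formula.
d(-4*B_t^4 - 7*t/5) = (-24*B_t^2 - 7/5) dt + (-16*B_t^3) dB_t

Itô's formula for f(t, x): d f(t, B_t) = (f_t + (1/2) f_xx) dt + f_x dB_t. Compute partials of f(t, x) = -7*t/5 - 4*x^4:
  f_t(t,x)  = -7/5
  f_x(t,x)  = -16*x^3
  f_xx(t,x) = -48*x^2
Assemble drift = f_t + (1/2) f_xx = -24*x^2 - 7/5 and diffusion = f_x = -16*x^3. Substituting x = B_t:
  d(-4*B_t^4 - 7*t/5) = (-24*B_t^2 - 7/5) dt + (-16*B_t^3) dB_t.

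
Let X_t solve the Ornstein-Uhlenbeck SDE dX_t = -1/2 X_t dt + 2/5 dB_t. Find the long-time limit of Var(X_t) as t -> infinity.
lim Var(X_t) = 4/25

The OU SDE dX = -theta X dt + sigma dB admits the integrating factor exp(theta t): d(exp(theta t) X_t) = sigma exp(theta t) dB_t. Integrating from 0 to t gives X_t = x_0 * exp(-theta t) + sigma * int_0^t exp(-theta (t-s)) dB_s for any initial x_0. The Itô integral has variance (by the Itô isometry) sigma^2 * int_0^t exp(-2 theta (t - s)) ds = sigma^2 * (1 - exp(-2 theta t)) / (2 theta), independent of x_0.
With theta = 1/2, sigma = 2/5:
  Var(X_t) = (2/5)^2 * (1 - exp(-2*1/2 t)) / (2 * 1/2) = 4/25 - 4*exp(-t)/25.
As t -> infinity, exp(-2*1/2 t) -> 0, so the stationary variance is sigma^2 / (2 theta) = 4/25.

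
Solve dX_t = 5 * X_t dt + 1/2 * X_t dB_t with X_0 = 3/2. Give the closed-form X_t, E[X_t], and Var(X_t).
X_t = 3/2 * exp((39/8) t + (1/2) B_t); E[X_t] = 3*exp(5*t)/2; Var(X_t) = 9*(exp(t/4) - 1)*exp(10*t)/4

For GBM dX = mu X dt + sigma X dB with X_0 = x_0, apply Itô to Y = log X: dY = (mu - sigma^2/2) dt + sigma dB, so Y_t = log(x_0) + (mu - sigma^2/2) t + sigma B_t and hence X_t = x_0 * exp((mu - sigma^2/2) t + sigma B_t).
With mu = 5, sigma = 1/2, x_0 = 3/2, this gives:
  X_t = 3/2 * exp((39/8) * t + (1/2) * B_t).
Since sigma*B_t ~ Normal(0, sigma^2 t), E[exp(sigma*B_t)] = exp(sigma^2 t / 2); so E[X_t] = x_0 * exp((mu - sigma^2/2) t) * exp(sigma^2 t / 2) = x_0 * exp(mu t) = 3*exp(5*t)/2.
Var(X_t) = E[X_t^2] - (E[X_t])^2 = x_0^2 * exp(2 mu t) * (exp(sigma^2 t) - 1) = 9*(exp(t/4) - 1)*exp(10*t)/4.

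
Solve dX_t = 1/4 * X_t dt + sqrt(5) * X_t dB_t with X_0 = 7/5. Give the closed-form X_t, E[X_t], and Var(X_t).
X_t = 7/5 * exp((-9/4) t + (sqrt(5)) B_t); E[X_t] = 7*exp(t/4)/5; Var(X_t) = 49*(exp(5*t) - 1)*exp(t/2)/25

For GBM dX = mu X dt + sigma X dB with X_0 = x_0, apply Itô to Y = log X: dY = (mu - sigma^2/2) dt + sigma dB, so Y_t = log(x_0) + (mu - sigma^2/2) t + sigma B_t and hence X_t = x_0 * exp((mu - sigma^2/2) t + sigma B_t).
With mu = 1/4, sigma = sqrt(5), x_0 = 7/5, this gives:
  X_t = 7/5 * exp((-9/4) * t + (sqrt(5)) * B_t).
Since sigma*B_t ~ Normal(0, sigma^2 t), E[exp(sigma*B_t)] = exp(sigma^2 t / 2); so E[X_t] = x_0 * exp((mu - sigma^2/2) t) * exp(sigma^2 t / 2) = x_0 * exp(mu t) = 7*exp(t/4)/5.
Var(X_t) = E[X_t^2] - (E[X_t])^2 = x_0^2 * exp(2 mu t) * (exp(sigma^2 t) - 1) = 49*(exp(5*t) - 1)*exp(t/2)/25.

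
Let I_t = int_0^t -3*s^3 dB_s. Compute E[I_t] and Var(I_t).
E[I_t] = 0; Var(I_t) = 9*t^7/7

The Itô integral of a deterministic integrand f(s) has mean 0 because each increment f(s) * (B_{s+ds} - B_s) has mean 0. By the Itô isometry:
  Var( int_0^t f(s) dB_s ) = E[ (int_0^t f(s) dB_s)^2 ] = int_0^t f(s)^2 ds.
Here f(s) = -3*s^3, so f(s)^2 = 9*s^6. Integrate:
  int_0^t (9*s^6) ds = 9*t^7/7.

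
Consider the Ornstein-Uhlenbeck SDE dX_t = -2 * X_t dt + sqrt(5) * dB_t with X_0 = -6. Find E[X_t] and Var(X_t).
E[X_t] = -6*exp(-2*t); Var(X_t) = 5/4 - 5*exp(-4*t)/4

The OU SDE dX = -theta X dt + sigma dB admits the integrating factor exp(theta t): d(exp(theta t) X_t) = sigma exp(theta t) dB_t. Integrating from 0 to t:
  X_t = x_0 * exp(-theta t) + sigma * int_0^t exp(-theta (t-s)) dB_s.
The Itô integral has mean 0 and (by the Itô isometry) variance sigma^2 * int_0^t exp(-2 theta (t - s)) ds = sigma^2 * (1 - exp(-2 theta t)) / (2 theta).
With theta = 2, sigma = sqrt(5), x_0 = -6:
  E[X_t] = -6 * exp(-2 t) = -6*exp(-2*t)
  Var(X_t) = (sqrt(5))^2 * (1 - exp(-2*2 t)) / (2 * 2) = 5/4 - 5*exp(-4*t)/4.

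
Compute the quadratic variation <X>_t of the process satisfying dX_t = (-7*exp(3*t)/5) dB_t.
<X>_t = 49*exp(6*t)/150 - 49/150

For an Itô process dX_t = a(t) dt + b(t) dB_t, the quadratic variation is <X>_t = int_0^t b(s)^2 ds (the drift term does not contribute). Here b(s) = -7*exp(3*s)/5, so
  b(s)^2 = 49*exp(6*s)/25.
Integrating from 0 to t:
  <X>_t = int_0^t (49*exp(6*s)/25) ds = 49*exp(6*t)/150 - 49/150.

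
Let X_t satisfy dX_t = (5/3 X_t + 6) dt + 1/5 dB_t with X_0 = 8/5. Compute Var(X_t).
Var(X_t) = 3*exp(10*t/3)/250 - 3/250

The variance V(t) = Var(X_t) satisfies V'(t) = 2 a V(t) + c^2 with V(0) = 0 (drift coefficient is linear in X, diffusion is constant). With a = 5/3, c = 1/5, the solution is
  V(t) = (c^2 / (2 a)) * (exp(2 a t) - 1)
       = ((1/5)^2 / (2*(5/3))) * (exp((10/3) t) - 1)
       = 3*exp(10*t/3)/250 - 3/250.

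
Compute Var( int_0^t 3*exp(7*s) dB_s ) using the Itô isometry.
Var = 9*exp(14*t)/14 - 9/14

The Itô integral of a deterministic integrand f(s) has mean 0 because each increment f(s) * (B_{s+ds} - B_s) has mean 0. By the Itô isometry:
  Var( int_0^t f(s) dB_s ) = E[ (int_0^t f(s) dB_s)^2 ] = int_0^t f(s)^2 ds.
Here f(s) = 3*exp(7*s), so f(s)^2 = 9*exp(14*s). Integrate:
  int_0^t (9*exp(14*s)) ds = 9*exp(14*t)/14 - 9/14.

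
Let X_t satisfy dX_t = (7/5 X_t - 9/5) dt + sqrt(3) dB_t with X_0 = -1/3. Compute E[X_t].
E[X_t] = 9/7 - 34*exp(7*t/5)/21

Taking expectations and using E[dB_t] = 0, the mean m(t) = E[X_t] satisfies the ODE m'(t) = a m(t) + b with m(0) = x_0. With a = 7/5, b = -9/5, x_0 = -1/3, the solution is
  m(t) = x_0 * exp(a t) + (b/a) * (exp(a t) - 1)
       = (-1/3) * exp((7/5) t) + ((-9/5)/(7/5)) * (exp((7/5) t) - 1)
       = 9/7 - 34*exp(7*t/5)/21.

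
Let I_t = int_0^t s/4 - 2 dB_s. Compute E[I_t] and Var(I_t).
E[I_t] = 0; Var(I_t) = t*(t^2 - 24*t + 192)/48

The Itô integral of a deterministic integrand f(s) has mean 0 because each increment f(s) * (B_{s+ds} - B_s) has mean 0. By the Itô isometry:
  Var( int_0^t f(s) dB_s ) = E[ (int_0^t f(s) dB_s)^2 ] = int_0^t f(s)^2 ds.
Here f(s) = s/4 - 2, so f(s)^2 = (s - 8)^2/16. Integrate:
  int_0^t ((s - 8)^2/16) ds = t*(t^2 - 24*t + 192)/48.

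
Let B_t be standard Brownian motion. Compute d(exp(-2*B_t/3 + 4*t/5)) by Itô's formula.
d(exp(-2*B_t/3 + 4*t/5)) = (46*exp(-2*B_t/3 + 4*t/5)/45) dt + (-2*exp(-2*B_t/3 + 4*t/5)/3) dB_t

Itô's formula for f(t, x): d f(t, B_t) = (f_t + (1/2) f_xx) dt + f_x dB_t. Compute partials of f(t, x) = exp(4*t/5 - 2*x/3):
  f_t(t,x)  = 4*exp(4*t/5 - 2*x/3)/5
  f_x(t,x)  = -2*exp(4*t/5 - 2*x/3)/3
  f_xx(t,x) = 4*exp(4*t/5 - 2*x/3)/9
Assemble drift = f_t + (1/2) f_xx = 46*exp(4*t/5 - 2*x/3)/45 and diffusion = f_x = -2*exp(4*t/5 - 2*x/3)/3. Substituting x = B_t:
  d(exp(-2*B_t/3 + 4*t/5)) = (46*exp(-2*B_t/3 + 4*t/5)/45) dt + (-2*exp(-2*B_t/3 + 4*t/5)/3) dB_t.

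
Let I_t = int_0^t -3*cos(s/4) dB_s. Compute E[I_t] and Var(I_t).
E[I_t] = 0; Var(I_t) = 9*t/2 + 9*sin(t/2)

The Itô integral of a deterministic integrand f(s) has mean 0 because each increment f(s) * (B_{s+ds} - B_s) has mean 0. By the Itô isometry:
  Var( int_0^t f(s) dB_s ) = E[ (int_0^t f(s) dB_s)^2 ] = int_0^t f(s)^2 ds.
Here f(s) = -3*cos(s/4), so f(s)^2 = 9*cos(s/4)^2. Integrate:
  int_0^t (9*cos(s/4)^2) ds = 9*t/2 + 9*sin(t/2).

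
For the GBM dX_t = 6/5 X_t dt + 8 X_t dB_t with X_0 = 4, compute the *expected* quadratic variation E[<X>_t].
E[<X>_t] = 1280*exp(332*t/5)/83 - 1280/83

<X>_t = int_0^t (8 * X_s)^2 ds. Taking expectation inside the integral: E[<X>_t] = 8^2 * int_0^t E[X_s^2] ds. For GBM, E[X_s^2] = x_0^2 * exp((2 mu + sigma^2) s). Integrating:
  E[<X>_t] = 8^2 * 4^2 * (exp((2*(6/5) + 8^2) t) - 1) / (2*(6/5) + 8^2)
           = 8^2 * 4^2 * (exp((332/5) t) - 1) / (332/5) = 1280*exp(332*t/5)/83 - 1280/83.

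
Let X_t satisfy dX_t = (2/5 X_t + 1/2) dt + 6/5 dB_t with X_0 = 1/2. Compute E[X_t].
E[X_t] = 7*exp(2*t/5)/4 - 5/4

Taking expectations and using E[dB_t] = 0, the mean m(t) = E[X_t] satisfies the ODE m'(t) = a m(t) + b with m(0) = x_0. With a = 2/5, b = 1/2, x_0 = 1/2, the solution is
  m(t) = x_0 * exp(a t) + (b/a) * (exp(a t) - 1)
       = (1/2) * exp((2/5) t) + ((1/2)/(2/5)) * (exp((2/5) t) - 1)
       = 7*exp(2*t/5)/4 - 5/4.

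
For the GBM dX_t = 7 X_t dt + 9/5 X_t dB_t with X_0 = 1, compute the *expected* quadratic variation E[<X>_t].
E[<X>_t] = 81*exp(431*t/25)/431 - 81/431

<X>_t = int_0^t ((9/5) * X_s)^2 ds. Taking expectation inside the integral: E[<X>_t] = (9/5)^2 * int_0^t E[X_s^2] ds. For GBM, E[X_s^2] = x_0^2 * exp((2 mu + sigma^2) s). Integrating:
  E[<X>_t] = (9/5)^2 * 1^2 * (exp((2*7 + (9/5)^2) t) - 1) / (2*7 + (9/5)^2)
           = (9/5)^2 * 1^2 * (exp((431/25) t) - 1) / (431/25) = 81*exp(431*t/25)/431 - 81/431.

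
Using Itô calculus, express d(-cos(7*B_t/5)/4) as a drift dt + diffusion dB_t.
d(-cos(7*B_t/5)/4) = (49*cos(7*B_t/5)/200) dt + (7*sin(7*B_t/5)/20) dB_t

Itô's formula for f(B_t) gives d f(B_t) = f'(B_t) dB_t + (1/2) f''(B_t) dt. Compute derivatives of f(x) = -cos(7*x/5)/4:
  f'(x)  = 7*sin(7*x/5)/20
  f''(x) = 49*cos(7*x/5)/100
Substitute x = B_t and multiply the f'' term by 1/2:
  drift     = (1/2) * (49*cos(7*x/5)/100) evaluated at B_t = 49*cos(7*B_t/5)/200
  diffusion = (7*sin(7*x/5)/20) evaluated at B_t = 7*sin(7*B_t/5)/20
Therefore d(-cos(7*B_t/5)/4) = (49*cos(7*B_t/5)/200) dt + (7*sin(7*B_t/5)/20) dB_t.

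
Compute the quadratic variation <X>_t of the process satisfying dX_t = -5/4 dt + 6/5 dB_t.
<X>_t = 36*t/25

For an Itô process dX_t = a(t) dt + b(t) dB_t, the quadratic variation is <X>_t = int_0^t b(s)^2 ds (the drift term does not contribute). Here b(s) = 6/5, so
  b(s)^2 = 36/25.
Integrating from 0 to t:
  <X>_t = int_0^t (36/25) ds = 36*t/25.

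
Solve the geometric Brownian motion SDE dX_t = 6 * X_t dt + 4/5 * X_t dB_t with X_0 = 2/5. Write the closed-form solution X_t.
X_t = 2/5 * exp((142/25) * t + (4/5) * B_t)

For GBM dX = mu X dt + sigma X dB with X_0 = x_0, apply Itô to Y = log X: dY = (mu - sigma^2/2) dt + sigma dB, so Y_t = log(x_0) + (mu - sigma^2/2) t + sigma B_t and hence X_t = x_0 * exp((mu - sigma^2/2) t + sigma B_t).
With mu = 6, sigma = 4/5, x_0 = 2/5, this gives:
  X_t = 2/5 * exp((142/25) * t + (4/5) * B_t).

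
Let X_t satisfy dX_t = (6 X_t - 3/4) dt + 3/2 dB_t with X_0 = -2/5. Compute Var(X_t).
Var(X_t) = 3*exp(12*t)/16 - 3/16

The variance V(t) = Var(X_t) satisfies V'(t) = 2 a V(t) + c^2 with V(0) = 0 (drift coefficient is linear in X, diffusion is constant). With a = 6, c = 3/2, the solution is
  V(t) = (c^2 / (2 a)) * (exp(2 a t) - 1)
       = ((3/2)^2 / (2*6)) * (exp(12 t) - 1)
       = 3*exp(12*t)/16 - 3/16.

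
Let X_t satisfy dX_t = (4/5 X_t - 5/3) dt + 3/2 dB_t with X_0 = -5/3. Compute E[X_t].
E[X_t] = 25/12 - 15*exp(4*t/5)/4

Taking expectations and using E[dB_t] = 0, the mean m(t) = E[X_t] satisfies the ODE m'(t) = a m(t) + b with m(0) = x_0. With a = 4/5, b = -5/3, x_0 = -5/3, the solution is
  m(t) = x_0 * exp(a t) + (b/a) * (exp(a t) - 1)
       = (-5/3) * exp((4/5) t) + ((-5/3)/(4/5)) * (exp((4/5) t) - 1)
       = 25/12 - 15*exp(4*t/5)/4.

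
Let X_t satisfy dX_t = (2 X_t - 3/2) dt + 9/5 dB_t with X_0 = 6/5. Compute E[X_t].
E[X_t] = 9*exp(2*t)/20 + 3/4

Taking expectations and using E[dB_t] = 0, the mean m(t) = E[X_t] satisfies the ODE m'(t) = a m(t) + b with m(0) = x_0. With a = 2, b = -3/2, x_0 = 6/5, the solution is
  m(t) = x_0 * exp(a t) + (b/a) * (exp(a t) - 1)
       = (6/5) * exp(2 t) + ((-3/2)/2) * (exp(2 t) - 1)
       = 9*exp(2*t)/20 + 3/4.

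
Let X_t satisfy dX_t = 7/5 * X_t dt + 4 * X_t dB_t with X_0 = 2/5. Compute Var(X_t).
Var(X_t) = 4*(exp(16*t) - 1)*exp(14*t/5)/25

For GBM dX = mu X dt + sigma X dB with X_0 = x_0, apply Itô to Y = log X: dY = (mu - sigma^2/2) dt + sigma dB, so Y_t = log(x_0) + (mu - sigma^2/2) t + sigma B_t and hence X_t = x_0 * exp((mu - sigma^2/2) t + sigma B_t).
With mu = 7/5, sigma = 4, x_0 = 2/5, this gives:
  X_t = 2/5 * exp((-33/5) * t + (4) * B_t).
Since sigma*B_t ~ Normal(0, sigma^2 t), E[exp(sigma*B_t)] = exp(sigma^2 t / 2); so E[X_t] = x_0 * exp((mu - sigma^2/2) t) * exp(sigma^2 t / 2) = x_0 * exp(mu t) = 2*exp(7*t/5)/5.
Var(X_t) = E[X_t^2] - (E[X_t])^2 = x_0^2 * exp(2 mu t) * (exp(sigma^2 t) - 1) = 4*(exp(16*t) - 1)*exp(14*t/5)/25.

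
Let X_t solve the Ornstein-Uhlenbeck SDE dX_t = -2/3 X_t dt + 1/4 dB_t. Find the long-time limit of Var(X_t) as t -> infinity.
lim Var(X_t) = 3/64

The OU SDE dX = -theta X dt + sigma dB admits the integrating factor exp(theta t): d(exp(theta t) X_t) = sigma exp(theta t) dB_t. Integrating from 0 to t gives X_t = x_0 * exp(-theta t) + sigma * int_0^t exp(-theta (t-s)) dB_s for any initial x_0. The Itô integral has variance (by the Itô isometry) sigma^2 * int_0^t exp(-2 theta (t - s)) ds = sigma^2 * (1 - exp(-2 theta t)) / (2 theta), independent of x_0.
With theta = 2/3, sigma = 1/4:
  Var(X_t) = (1/4)^2 * (1 - exp(-2*2/3 t)) / (2 * 2/3) = 3/64 - 3*exp(-4*t/3)/64.
As t -> infinity, exp(-2*2/3 t) -> 0, so the stationary variance is sigma^2 / (2 theta) = 3/64.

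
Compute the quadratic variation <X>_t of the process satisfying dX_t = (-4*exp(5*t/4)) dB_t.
<X>_t = 32*exp(5*t/2)/5 - 32/5

For an Itô process dX_t = a(t) dt + b(t) dB_t, the quadratic variation is <X>_t = int_0^t b(s)^2 ds (the drift term does not contribute). Here b(s) = -4*exp(5*s/4), so
  b(s)^2 = 16*exp(5*s/2).
Integrating from 0 to t:
  <X>_t = int_0^t (16*exp(5*s/2)) ds = 32*exp(5*t/2)/5 - 32/5.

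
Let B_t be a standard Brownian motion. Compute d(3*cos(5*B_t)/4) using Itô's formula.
d(3*cos(5*B_t)/4) = (-75*cos(5*B_t)/8) dt + (-15*sin(5*B_t)/4) dB_t

Itô's formula for f(B_t) gives d f(B_t) = f'(B_t) dB_t + (1/2) f''(B_t) dt. Compute derivatives of f(x) = 3*cos(5*x)/4:
  f'(x)  = -15*sin(5*x)/4
  f''(x) = -75*cos(5*x)/4
Substitute x = B_t and multiply the f'' term by 1/2:
  drift     = (1/2) * (-75*cos(5*x)/4) evaluated at B_t = -75*cos(5*B_t)/8
  diffusion = (-15*sin(5*x)/4) evaluated at B_t = -15*sin(5*B_t)/4
Therefore d(3*cos(5*B_t)/4) = (-75*cos(5*B_t)/8) dt + (-15*sin(5*B_t)/4) dB_t.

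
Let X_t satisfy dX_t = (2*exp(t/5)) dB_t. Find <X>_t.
<X>_t = 10*exp(2*t/5) - 10

For an Itô process dX_t = a(t) dt + b(t) dB_t, the quadratic variation is <X>_t = int_0^t b(s)^2 ds (the drift term does not contribute). Here b(s) = 2*exp(s/5), so
  b(s)^2 = 4*exp(2*s/5).
Integrating from 0 to t:
  <X>_t = int_0^t (4*exp(2*s/5)) ds = 10*exp(2*t/5) - 10.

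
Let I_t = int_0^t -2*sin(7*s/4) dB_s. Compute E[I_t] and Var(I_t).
E[I_t] = 0; Var(I_t) = 2*t - 4*sin(7*t/2)/7

The Itô integral of a deterministic integrand f(s) has mean 0 because each increment f(s) * (B_{s+ds} - B_s) has mean 0. By the Itô isometry:
  Var( int_0^t f(s) dB_s ) = E[ (int_0^t f(s) dB_s)^2 ] = int_0^t f(s)^2 ds.
Here f(s) = -2*sin(7*s/4), so f(s)^2 = 4*sin(7*s/4)^2. Integrate:
  int_0^t (4*sin(7*s/4)^2) ds = 2*t - 4*sin(7*t/2)/7.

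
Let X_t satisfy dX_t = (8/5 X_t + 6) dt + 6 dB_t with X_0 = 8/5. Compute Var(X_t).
Var(X_t) = 45*exp(16*t/5)/4 - 45/4

The variance V(t) = Var(X_t) satisfies V'(t) = 2 a V(t) + c^2 with V(0) = 0 (drift coefficient is linear in X, diffusion is constant). With a = 8/5, c = 6, the solution is
  V(t) = (c^2 / (2 a)) * (exp(2 a t) - 1)
       = (6^2 / (2*(8/5))) * (exp((16/5) t) - 1)
       = 45*exp(16*t/5)/4 - 45/4.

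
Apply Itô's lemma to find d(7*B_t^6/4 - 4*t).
d(7*B_t^6/4 - 4*t) = (105*B_t^4/4 - 4) dt + (21*B_t^5/2) dB_t

Itô's formula for f(t, x): d f(t, B_t) = (f_t + (1/2) f_xx) dt + f_x dB_t. Compute partials of f(t, x) = -4*t + 7*x^6/4:
  f_t(t,x)  = -4
  f_x(t,x)  = 21*x^5/2
  f_xx(t,x) = 105*x^4/2
Assemble drift = f_t + (1/2) f_xx = 105*x^4/4 - 4 and diffusion = f_x = 21*x^5/2. Substituting x = B_t:
  d(7*B_t^6/4 - 4*t) = (105*B_t^4/4 - 4) dt + (21*B_t^5/2) dB_t.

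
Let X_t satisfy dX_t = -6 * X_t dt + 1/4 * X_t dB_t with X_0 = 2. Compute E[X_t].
E[X_t] = 2*exp(-6*t)

For GBM dX = mu X dt + sigma X dB with X_0 = x_0, apply Itô to Y = log X: dY = (mu - sigma^2/2) dt + sigma dB, so Y_t = log(x_0) + (mu - sigma^2/2) t + sigma B_t and hence X_t = x_0 * exp((mu - sigma^2/2) t + sigma B_t).
With mu = -6, sigma = 1/4, x_0 = 2, this gives:
  X_t = 2 * exp((-193/32) * t + (1/4) * B_t).
Since sigma*B_t ~ Normal(0, sigma^2 t), E[exp(sigma*B_t)] = exp(sigma^2 t / 2); so E[X_t] = x_0 * exp((mu - sigma^2/2) t) * exp(sigma^2 t / 2) = x_0 * exp(mu t) = 2*exp(-6*t).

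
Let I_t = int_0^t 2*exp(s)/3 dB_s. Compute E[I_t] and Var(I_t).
E[I_t] = 0; Var(I_t) = 2*exp(2*t)/9 - 2/9

The Itô integral of a deterministic integrand f(s) has mean 0 because each increment f(s) * (B_{s+ds} - B_s) has mean 0. By the Itô isometry:
  Var( int_0^t f(s) dB_s ) = E[ (int_0^t f(s) dB_s)^2 ] = int_0^t f(s)^2 ds.
Here f(s) = 2*exp(s)/3, so f(s)^2 = 4*exp(2*s)/9. Integrate:
  int_0^t (4*exp(2*s)/9) ds = 2*exp(2*t)/9 - 2/9.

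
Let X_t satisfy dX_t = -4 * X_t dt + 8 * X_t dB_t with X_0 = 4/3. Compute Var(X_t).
Var(X_t) = (16*exp(64*t) - 16)*exp(-8*t)/9

For GBM dX = mu X dt + sigma X dB with X_0 = x_0, apply Itô to Y = log X: dY = (mu - sigma^2/2) dt + sigma dB, so Y_t = log(x_0) + (mu - sigma^2/2) t + sigma B_t and hence X_t = x_0 * exp((mu - sigma^2/2) t + sigma B_t).
With mu = -4, sigma = 8, x_0 = 4/3, this gives:
  X_t = 4/3 * exp((-36) * t + (8) * B_t).
Since sigma*B_t ~ Normal(0, sigma^2 t), E[exp(sigma*B_t)] = exp(sigma^2 t / 2); so E[X_t] = x_0 * exp((mu - sigma^2/2) t) * exp(sigma^2 t / 2) = x_0 * exp(mu t) = 4*exp(-4*t)/3.
Var(X_t) = E[X_t^2] - (E[X_t])^2 = x_0^2 * exp(2 mu t) * (exp(sigma^2 t) - 1) = (16*exp(64*t) - 16)*exp(-8*t)/9.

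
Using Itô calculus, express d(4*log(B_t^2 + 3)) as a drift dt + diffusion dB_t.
d(4*log(B_t^2 + 3)) = (4*(3 - B_t^2)/(B_t^2 + 3)^2) dt + (8*B_t/(B_t^2 + 3)) dB_t

Itô's formula for f(B_t) gives d f(B_t) = f'(B_t) dB_t + (1/2) f''(B_t) dt. Compute derivatives of f(x) = 4*log(x^2 + 3):
  f'(x)  = 8*x/(x^2 + 3)
  f''(x) = 8*(3 - x^2)/(x^2 + 3)^2
Substitute x = B_t and multiply the f'' term by 1/2:
  drift     = (1/2) * (8*(3 - x^2)/(x^2 + 3)^2) evaluated at B_t = 4*(3 - B_t^2)/(B_t^2 + 3)^2
  diffusion = (8*x/(x^2 + 3)) evaluated at B_t = 8*B_t/(B_t^2 + 3)
Therefore d(4*log(B_t^2 + 3)) = (4*(3 - B_t^2)/(B_t^2 + 3)^2) dt + (8*B_t/(B_t^2 + 3)) dB_t.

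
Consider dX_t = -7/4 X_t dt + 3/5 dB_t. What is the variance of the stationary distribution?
lim Var(X_t) = 18/175

The OU SDE dX = -theta X dt + sigma dB admits the integrating factor exp(theta t): d(exp(theta t) X_t) = sigma exp(theta t) dB_t. Integrating from 0 to t gives X_t = x_0 * exp(-theta t) + sigma * int_0^t exp(-theta (t-s)) dB_s for any initial x_0. The Itô integral has variance (by the Itô isometry) sigma^2 * int_0^t exp(-2 theta (t - s)) ds = sigma^2 * (1 - exp(-2 theta t)) / (2 theta), independent of x_0.
With theta = 7/4, sigma = 3/5:
  Var(X_t) = (3/5)^2 * (1 - exp(-2*7/4 t)) / (2 * 7/4) = 18/175 - 18*exp(-7*t/2)/175.
As t -> infinity, exp(-2*7/4 t) -> 0, so the stationary variance is sigma^2 / (2 theta) = 18/175.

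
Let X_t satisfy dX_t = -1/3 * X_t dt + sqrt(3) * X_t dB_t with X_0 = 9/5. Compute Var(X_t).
Var(X_t) = (81*exp(3*t) - 81)*exp(-2*t/3)/25

For GBM dX = mu X dt + sigma X dB with X_0 = x_0, apply Itô to Y = log X: dY = (mu - sigma^2/2) dt + sigma dB, so Y_t = log(x_0) + (mu - sigma^2/2) t + sigma B_t and hence X_t = x_0 * exp((mu - sigma^2/2) t + sigma B_t).
With mu = -1/3, sigma = sqrt(3), x_0 = 9/5, this gives:
  X_t = 9/5 * exp((-11/6) * t + (sqrt(3)) * B_t).
Since sigma*B_t ~ Normal(0, sigma^2 t), E[exp(sigma*B_t)] = exp(sigma^2 t / 2); so E[X_t] = x_0 * exp((mu - sigma^2/2) t) * exp(sigma^2 t / 2) = x_0 * exp(mu t) = 9*exp(-t/3)/5.
Var(X_t) = E[X_t^2] - (E[X_t])^2 = x_0^2 * exp(2 mu t) * (exp(sigma^2 t) - 1) = (81*exp(3*t) - 81)*exp(-2*t/3)/25.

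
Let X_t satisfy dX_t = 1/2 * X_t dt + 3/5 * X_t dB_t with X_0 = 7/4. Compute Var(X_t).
Var(X_t) = 49*(exp(9*t/25) - 1)*exp(t)/16

For GBM dX = mu X dt + sigma X dB with X_0 = x_0, apply Itô to Y = log X: dY = (mu - sigma^2/2) dt + sigma dB, so Y_t = log(x_0) + (mu - sigma^2/2) t + sigma B_t and hence X_t = x_0 * exp((mu - sigma^2/2) t + sigma B_t).
With mu = 1/2, sigma = 3/5, x_0 = 7/4, this gives:
  X_t = 7/4 * exp((8/25) * t + (3/5) * B_t).
Since sigma*B_t ~ Normal(0, sigma^2 t), E[exp(sigma*B_t)] = exp(sigma^2 t / 2); so E[X_t] = x_0 * exp((mu - sigma^2/2) t) * exp(sigma^2 t / 2) = x_0 * exp(mu t) = 7*exp(t/2)/4.
Var(X_t) = E[X_t^2] - (E[X_t])^2 = x_0^2 * exp(2 mu t) * (exp(sigma^2 t) - 1) = 49*(exp(9*t/25) - 1)*exp(t)/16.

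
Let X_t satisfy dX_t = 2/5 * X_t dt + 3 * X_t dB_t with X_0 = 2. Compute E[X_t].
E[X_t] = 2*exp(2*t/5)

For GBM dX = mu X dt + sigma X dB with X_0 = x_0, apply Itô to Y = log X: dY = (mu - sigma^2/2) dt + sigma dB, so Y_t = log(x_0) + (mu - sigma^2/2) t + sigma B_t and hence X_t = x_0 * exp((mu - sigma^2/2) t + sigma B_t).
With mu = 2/5, sigma = 3, x_0 = 2, this gives:
  X_t = 2 * exp((-41/10) * t + (3) * B_t).
Since sigma*B_t ~ Normal(0, sigma^2 t), E[exp(sigma*B_t)] = exp(sigma^2 t / 2); so E[X_t] = x_0 * exp((mu - sigma^2/2) t) * exp(sigma^2 t / 2) = x_0 * exp(mu t) = 2*exp(2*t/5).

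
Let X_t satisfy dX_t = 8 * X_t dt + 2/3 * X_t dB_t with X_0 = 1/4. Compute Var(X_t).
Var(X_t) = (exp(4*t/9) - 1)*exp(16*t)/16

For GBM dX = mu X dt + sigma X dB with X_0 = x_0, apply Itô to Y = log X: dY = (mu - sigma^2/2) dt + sigma dB, so Y_t = log(x_0) + (mu - sigma^2/2) t + sigma B_t and hence X_t = x_0 * exp((mu - sigma^2/2) t + sigma B_t).
With mu = 8, sigma = 2/3, x_0 = 1/4, this gives:
  X_t = 1/4 * exp((70/9) * t + (2/3) * B_t).
Since sigma*B_t ~ Normal(0, sigma^2 t), E[exp(sigma*B_t)] = exp(sigma^2 t / 2); so E[X_t] = x_0 * exp((mu - sigma^2/2) t) * exp(sigma^2 t / 2) = x_0 * exp(mu t) = exp(8*t)/4.
Var(X_t) = E[X_t^2] - (E[X_t])^2 = x_0^2 * exp(2 mu t) * (exp(sigma^2 t) - 1) = (exp(4*t/9) - 1)*exp(16*t)/16.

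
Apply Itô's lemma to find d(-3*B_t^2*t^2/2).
d(-3*B_t^2*t^2/2) = (3*t*(-2*B_t^2 - t)/2) dt + (-3*B_t*t^2) dB_t

Itô's formula for f(t, x): d f(t, B_t) = (f_t + (1/2) f_xx) dt + f_x dB_t. Compute partials of f(t, x) = -3*t^2*x^2/2:
  f_t(t,x)  = -3*t*x^2
  f_x(t,x)  = -3*t^2*x
  f_xx(t,x) = -3*t^2
Assemble drift = f_t + (1/2) f_xx = 3*t*(-t - 2*x^2)/2 and diffusion = f_x = -3*t^2*x. Substituting x = B_t:
  d(-3*B_t^2*t^2/2) = (3*t*(-2*B_t^2 - t)/2) dt + (-3*B_t*t^2) dB_t.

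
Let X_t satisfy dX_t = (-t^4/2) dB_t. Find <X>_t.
<X>_t = t^9/36

For an Itô process dX_t = a(t) dt + b(t) dB_t, the quadratic variation is <X>_t = int_0^t b(s)^2 ds (the drift term does not contribute). Here b(s) = -s^4/2, so
  b(s)^2 = s^8/4.
Integrating from 0 to t:
  <X>_t = int_0^t (s^8/4) ds = t^9/36.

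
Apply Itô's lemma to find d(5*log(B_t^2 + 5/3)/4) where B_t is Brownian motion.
d(5*log(B_t^2 + 5/3)/4) = (15*(5 - 3*B_t^2)/(4*(3*B_t^2 + 5)^2)) dt + (15*B_t/(2*(3*B_t^2 + 5))) dB_t

Itô's formula for f(B_t) gives d f(B_t) = f'(B_t) dB_t + (1/2) f''(B_t) dt. Compute derivatives of f(x) = 5*log(x^2 + 5/3)/4:
  f'(x)  = 15*x/(2*(3*x^2 + 5))
  f''(x) = 15*(5 - 3*x^2)/(2*(3*x^2 + 5)^2)
Substitute x = B_t and multiply the f'' term by 1/2:
  drift     = (1/2) * (15*(5 - 3*x^2)/(2*(3*x^2 + 5)^2)) evaluated at B_t = 15*(5 - 3*B_t^2)/(4*(3*B_t^2 + 5)^2)
  diffusion = (15*x/(2*(3*x^2 + 5))) evaluated at B_t = 15*B_t/(2*(3*B_t^2 + 5))
Therefore d(5*log(B_t^2 + 5/3)/4) = (15*(5 - 3*B_t^2)/(4*(3*B_t^2 + 5)^2)) dt + (15*B_t/(2*(3*B_t^2 + 5))) dB_t.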